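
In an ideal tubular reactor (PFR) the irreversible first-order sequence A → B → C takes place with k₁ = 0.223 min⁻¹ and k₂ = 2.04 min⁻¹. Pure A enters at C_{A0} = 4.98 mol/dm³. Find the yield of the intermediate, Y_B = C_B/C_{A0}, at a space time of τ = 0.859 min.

For first-order series with pure A initially, C_B(τ) = k₁C_{A0}/(k₂−k₁)·(e^(−k₁τ) − e^(−k₂τ)).
e^(−k₁τ) = e^(−0.223×0.859) = e^(−0.1916) = 0.8257; e^(−k₂τ) = e^(−1.752) = 0.1734.
C_B = 0.223×4.98/(2.04−0.223) × (0.8257−0.1734) = 0.6112×0.6523 = 0.3987 mol/dm³.
Y_B = C_B/C_{A0} = 0.3987/4.98 = 0.0801.

0.0801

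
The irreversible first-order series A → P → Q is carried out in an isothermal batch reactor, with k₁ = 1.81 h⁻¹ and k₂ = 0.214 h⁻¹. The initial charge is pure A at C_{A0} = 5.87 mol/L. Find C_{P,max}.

Evaluating C_P at t_opt = ln(k₂/k₁)/(k₂−k₁) gives C_{P,max}/C_{A0} = (k₁/k₂)^[k₂/(k₂−k₁)].
= (1.81/0.214)^(0.214/(0.214−1.81)) = (8.458)^(-0.1341) = 0.7510.
C_{P,max} = 0.7510×5.87 = 4.41 mol/L.

4.41 mol/L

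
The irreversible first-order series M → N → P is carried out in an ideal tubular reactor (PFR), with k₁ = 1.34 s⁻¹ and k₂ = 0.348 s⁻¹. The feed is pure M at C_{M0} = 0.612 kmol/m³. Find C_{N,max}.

0.381 kmol/m³

For a first-order series the maximum intermediate yield is C_{N,max}/C_{M0} = (k₁/k₂)^[k₂/(k₂−k₁)].
= (1.34/0.348)^(0.348/(0.348−1.34)) = (3.851)^(-0.3508) = 0.6232.
C_{N,max} = 0.6232×0.612 = 0.381 kmol/m³.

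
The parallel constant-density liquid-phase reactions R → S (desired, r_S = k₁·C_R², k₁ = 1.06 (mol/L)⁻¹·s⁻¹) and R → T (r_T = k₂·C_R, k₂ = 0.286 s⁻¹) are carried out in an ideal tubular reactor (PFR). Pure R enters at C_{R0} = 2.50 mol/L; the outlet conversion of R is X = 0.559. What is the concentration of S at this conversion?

C_R = C_{R0}(1−X) = 1.102 mol/L.
Along a PFR/batch, dC_T/dC_R = −r_T/(r_S+r_T) = −k₂/(k₂+k₁·C_R).
Integrating from C_{R0} to C_R: C_T = (0.286/1.06)·ln[(0.286+1.06·2.50)/(0.286+1.06·1.10)] = 0.2698·ln(2.936/1.455) = 0.1895 mol/L.
Then C_S = (C_{R0}−C_R) − C_T = 1.398 − 0.1895 = 1.208 mol/L.

1.21 mol/L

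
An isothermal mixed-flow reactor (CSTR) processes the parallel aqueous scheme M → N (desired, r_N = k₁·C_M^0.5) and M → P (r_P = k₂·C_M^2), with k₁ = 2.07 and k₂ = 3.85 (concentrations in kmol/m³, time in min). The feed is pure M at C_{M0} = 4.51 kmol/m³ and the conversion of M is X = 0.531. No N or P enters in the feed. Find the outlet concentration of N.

0.356 kmol/m³

Exit C_M = C_{M0}(1−X) = 4.51×0.469 = 2.115 kmol/m³.
In a CSTR the entire volume is at exit conditions, so r_N = 2.07×2.115^0.5 = 3.011 and r_P = 3.85×2.115^2 = 17.23.
Fraction of consumed M going to N: r_N/(r_N+r_P) = 0.1488.
C_N = 0.1488·C_{M0}·X = 0.1488×4.51×0.531 = 0.356 kmol/m³.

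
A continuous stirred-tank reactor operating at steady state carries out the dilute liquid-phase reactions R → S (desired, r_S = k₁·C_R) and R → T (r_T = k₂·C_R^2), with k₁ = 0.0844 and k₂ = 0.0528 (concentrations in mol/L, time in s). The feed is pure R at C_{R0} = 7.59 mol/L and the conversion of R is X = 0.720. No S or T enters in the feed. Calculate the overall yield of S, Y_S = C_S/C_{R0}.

0.309

Exit C_R = C_{R0}(1−X) = 7.59×0.280 = 2.125 mol/L.
A CSTR operates uniformly at the exit composition, giving r_S = 0.1794 and r_T = 0.2385 (each k·C_R^n at C_R = 2.125).
Fraction of consumed R going to S: r_S/(r_S+r_T) = 0.4293.
C_S = 0.4293·C_{R0}·X = 0.4293×7.59×0.720 = 2.35 mol/L; Y_S = C_S/C_{R0} = 0.309.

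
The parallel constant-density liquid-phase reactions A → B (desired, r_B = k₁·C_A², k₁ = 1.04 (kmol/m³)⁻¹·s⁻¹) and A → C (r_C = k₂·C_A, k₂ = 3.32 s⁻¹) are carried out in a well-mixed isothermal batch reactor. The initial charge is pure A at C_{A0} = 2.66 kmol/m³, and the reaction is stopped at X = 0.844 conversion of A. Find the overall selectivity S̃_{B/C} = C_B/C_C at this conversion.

0.453

C_A = C_{A0}(1−X) = 0.4150 kmol/m³.
Along a PFR/batch, dC_C/dC_A = −r_C/(r_B+r_C) = −k₂/(k₂+k₁·C_A).
Integrating from C_{A0} to C_A: C_C = (3.32/1.04)·ln[(3.32+1.04·2.66)/(3.32+1.04·0.415)] = 3.192·ln(6.086/3.752) = 1.545 kmol/m³.
Then C_B = (C_{A0}−C_A) − C_C = 2.245 − 1.545 = 0.7003 kmol/m³.
S̃_{B/C} = C_B/C_C = 0.7003/1.545 = 0.453.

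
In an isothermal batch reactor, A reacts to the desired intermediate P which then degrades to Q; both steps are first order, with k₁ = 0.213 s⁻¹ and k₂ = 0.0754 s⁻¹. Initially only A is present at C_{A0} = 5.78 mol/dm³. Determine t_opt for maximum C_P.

The intermediate peaks when r₁ = r₂, i.e. k₁e^(−k₁t) = k₂e^(−k₂t), giving t_opt = ln(k₂/k₁)/(k₂−k₁).
= ln(0.0754/0.213)/(0.0754−0.213) = ln(0.3540)/-0.1376 = -1.038/-0.1376 = 7.55 s.

7.55 s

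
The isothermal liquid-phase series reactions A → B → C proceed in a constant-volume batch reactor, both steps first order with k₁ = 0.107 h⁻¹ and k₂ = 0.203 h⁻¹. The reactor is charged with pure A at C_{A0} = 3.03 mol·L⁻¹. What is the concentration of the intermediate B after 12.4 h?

Solving the coupled first-order balances gives C_B(t) = [k₁/(k₂−k₁)]·C_{A0}·(e^(−k₁t) − e^(−k₂t)).
e^(−k₁t) = e^(−0.107×12.4) = e^(−1.327) = 0.2653; e^(−k₂t) = e^(−2.517) = 0.08069.
C_B = 0.107×3.03/(0.203−0.107) × (0.2653−0.08069) = 3.377×0.1846 = 0.6236 mol·L⁻¹.

0.624 mol·L⁻¹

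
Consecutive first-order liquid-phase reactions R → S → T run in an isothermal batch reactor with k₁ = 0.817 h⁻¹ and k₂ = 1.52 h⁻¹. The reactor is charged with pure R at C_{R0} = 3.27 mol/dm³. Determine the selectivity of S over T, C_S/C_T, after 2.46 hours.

For first-order series with pure R initially, C_S(t) = k₁C_{R0}/(k₂−k₁)·(e^(−k₁t) − e^(−k₂t)).
e^(−k₁t) = e^(−0.817×2.46) = e^(−2.010) = 0.1340; e^(−k₂t) = e^(−3.739) = 0.02377.
C_S = 0.817×3.27/(1.52−0.817) × (0.1340−0.02377) = 3.800×0.1102 = 0.4189 mol/dm³.
C_R = C_{R0}e^(−k₁t) = 0.4382 mol/dm³, so C_T = C_{R0}−C_R−C_S = 2.413 mol/dm³; C_S/C_T = 0.174.

0.174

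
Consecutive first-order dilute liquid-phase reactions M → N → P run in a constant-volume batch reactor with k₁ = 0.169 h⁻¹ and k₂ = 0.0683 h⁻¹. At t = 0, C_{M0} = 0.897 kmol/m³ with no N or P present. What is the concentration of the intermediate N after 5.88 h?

For first-order series with pure M initially, C_N(t) = k₁C_{M0}/(k₂−k₁)·(e^(−k₁t) − e^(−k₂t)).
e^(−k₁t) = e^(−0.169×5.88) = e^(−0.9937) = 0.3702; e^(−k₂t) = e^(−0.4016) = 0.6692.
C_N = 0.169×0.897/(0.0683−0.169) × (0.3702−0.6692) = (-1.505)×(-0.2990) = 0.4502 kmol/m³.

0.450 kmol/m³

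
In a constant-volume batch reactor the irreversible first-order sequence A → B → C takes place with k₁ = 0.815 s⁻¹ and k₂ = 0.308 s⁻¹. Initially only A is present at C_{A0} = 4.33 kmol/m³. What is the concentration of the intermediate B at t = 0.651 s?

For first-order series with pure A initially, C_B(t) = k₁C_{A0}/(k₂−k₁)·(e^(−k₁t) − e^(−k₂t)).
e^(−k₁t) = e^(−0.815×0.651) = e^(−0.5306) = 0.5883; e^(−k₂t) = e^(−0.2005) = 0.8183.
C_B = 0.815×4.33/(0.308−0.815) × (0.5883−0.8183) = (-6.960)×(-0.2300) = 1.601 kmol/m³.

1.60 kmol/m³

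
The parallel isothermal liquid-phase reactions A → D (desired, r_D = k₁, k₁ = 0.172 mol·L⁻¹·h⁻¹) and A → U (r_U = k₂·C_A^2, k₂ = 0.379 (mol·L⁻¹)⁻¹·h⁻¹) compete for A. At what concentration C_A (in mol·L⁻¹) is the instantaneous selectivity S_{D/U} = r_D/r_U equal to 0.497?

0.956 mol·L⁻¹

S_{D/U} = (k₁/k₂)·C_A^-2 ⇒ C_A = (S·k₂/k₁)^(-0.5).
= (0.497×0.379/0.172)^(-0.5) = (1.095)^(-0.5) = 0.956 mol·L⁻¹.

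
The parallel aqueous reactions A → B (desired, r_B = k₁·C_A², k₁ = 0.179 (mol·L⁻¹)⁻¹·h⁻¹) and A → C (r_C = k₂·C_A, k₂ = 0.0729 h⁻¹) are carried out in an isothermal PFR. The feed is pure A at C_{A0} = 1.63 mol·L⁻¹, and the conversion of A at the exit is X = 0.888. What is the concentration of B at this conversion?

0.943 mol·L⁻¹

C_A = C_{A0}(1−X) = 0.1826 mol·L⁻¹.
Along a PFR/batch, dC_C/dC_A = −r_C/(r_B+r_C) = −k₂/(k₂+k₁·C_A).
Integrating from C_{A0} to C_A: C_C = (0.0729/0.179)·ln[(0.0729+0.179·1.63)/(0.0729+0.179·0.183)] = 0.4073·ln(0.3647/0.1056) = 0.5048 mol·L⁻¹.
Then C_B = (C_{A0}−C_A) − C_C = 1.447 − 0.5048 = 0.9426 mol·L⁻¹.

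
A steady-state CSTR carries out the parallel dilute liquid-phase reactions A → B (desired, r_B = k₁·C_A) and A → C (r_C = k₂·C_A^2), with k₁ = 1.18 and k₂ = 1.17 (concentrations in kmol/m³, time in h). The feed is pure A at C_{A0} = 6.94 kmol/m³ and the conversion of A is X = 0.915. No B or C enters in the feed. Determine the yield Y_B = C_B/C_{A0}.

Exit C_A = C_{A0}(1−X) = 6.94×0.0850 = 0.5899 kmol/m³.
A CSTR operates uniformly at the exit composition, giving r_B = 0.6961 and r_C = 0.4071 (each k·C_A^n at C_A = 0.5899).
Fraction of consumed A going to B: r_B/(r_B+r_C) = 0.6310.
C_B = 0.6310·C_{A0}·X = 0.6310×6.94×0.915 = 4.01 kmol/m³; Y_B = C_B/C_{A0} = 0.577.

0.577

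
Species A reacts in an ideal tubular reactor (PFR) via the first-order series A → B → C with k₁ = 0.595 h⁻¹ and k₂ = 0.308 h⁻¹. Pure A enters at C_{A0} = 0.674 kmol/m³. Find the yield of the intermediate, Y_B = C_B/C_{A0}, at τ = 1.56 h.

The intermediate concentration in a first-order A→B→C sequence is C_B = k₁C_{A0}(e^(−k₁τ) − e^(−k₂τ))/(k₂−k₁).
e^(−k₁τ) = e^(−0.595×1.56) = e^(−0.9282) = 0.3953; e^(−k₂τ) = e^(−0.4805) = 0.6185.
C_B = 0.595×0.674/(0.308−0.595) × (0.3953−0.6185) = (-1.397)×(-0.2232) = 0.3119 kmol/m³.
Y_B = C_B/C_{A0} = 0.3119/0.674 = 0.463.

0.463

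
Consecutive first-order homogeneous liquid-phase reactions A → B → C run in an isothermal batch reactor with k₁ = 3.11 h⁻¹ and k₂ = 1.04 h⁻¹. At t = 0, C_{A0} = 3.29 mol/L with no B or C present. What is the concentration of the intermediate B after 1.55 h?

0.946 mol/L

For first-order series with pure A initially, C_B(t) = k₁C_{A0}/(k₂−k₁)·(e^(−k₁t) − e^(−k₂t)).
e^(−k₁t) = e^(−3.11×1.55) = e^(−4.821) = 0.008063; e^(−k₂t) = e^(−1.612) = 0.1995.
C_B = 3.11×3.29/(1.04−3.11) × (0.008063−0.1995) = (-4.943)×(-0.1914) = 0.9462 mol/L.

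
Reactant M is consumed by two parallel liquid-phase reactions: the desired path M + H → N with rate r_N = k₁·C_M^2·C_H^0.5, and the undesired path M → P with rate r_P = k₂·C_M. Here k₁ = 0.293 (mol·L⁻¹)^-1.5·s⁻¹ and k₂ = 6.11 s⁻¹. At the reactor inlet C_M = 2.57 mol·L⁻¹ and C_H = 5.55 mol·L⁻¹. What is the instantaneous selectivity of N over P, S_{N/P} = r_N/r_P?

0.290

S_{N/P} = r_N/r_P = (k₁·C_M^2·C_H^0.5)/(k₂·C_M) = (k₁/k₂)·C_M·C_H^0.5.
= (0.293×2.570^2×5.550^0.5) / (6.11×2.570) = 4.559/15.70 = 0.290.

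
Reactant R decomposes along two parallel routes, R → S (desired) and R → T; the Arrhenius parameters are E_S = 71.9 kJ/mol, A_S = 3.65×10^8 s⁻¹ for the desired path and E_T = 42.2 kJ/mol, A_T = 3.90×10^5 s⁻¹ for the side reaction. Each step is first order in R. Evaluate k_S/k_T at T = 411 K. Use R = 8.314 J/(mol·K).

k_S/k_T = (A_S/A_T)·exp[−(E_S−E_T)/(RT)] = (A_S/A_T)·exp[(E_T−E_S)/(RT)].
(E_T−E_S)/(RT) = (42.2−71.9)×10³/(8.314×411) = -29700/3417 = -8.692.
k_S/k_T = (3.65×10^8/3.90×10^5)·exp(-8.692) = 935.9 × 1.680×10^-4 = 0.157.

0.157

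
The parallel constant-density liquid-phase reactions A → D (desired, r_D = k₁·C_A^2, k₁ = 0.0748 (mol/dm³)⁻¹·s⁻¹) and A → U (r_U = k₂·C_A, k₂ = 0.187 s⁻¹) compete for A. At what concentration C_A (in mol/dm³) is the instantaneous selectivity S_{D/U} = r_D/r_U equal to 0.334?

0.835 mol/dm³

S_{D/U} = (k₁/k₂)·C_A ⇒ C_A = S·k₂/k₁.
= 0.334×0.187/0.0748 = 0.835 mol/dm³.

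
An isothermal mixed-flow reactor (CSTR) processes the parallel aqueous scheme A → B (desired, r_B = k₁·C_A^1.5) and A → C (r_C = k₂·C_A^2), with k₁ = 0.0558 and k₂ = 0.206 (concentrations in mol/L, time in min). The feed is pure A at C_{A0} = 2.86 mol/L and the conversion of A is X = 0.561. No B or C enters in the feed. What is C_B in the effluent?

Exit C_A = C_{A0}(1−X) = 2.86×0.439 = 1.256 mol/L.
A CSTR operates uniformly at the exit composition, giving r_B = 0.07850 and r_C = 0.3247 (each k·C_A^n at C_A = 1.256).
Fraction of consumed A going to B: r_B/(r_B+r_C) = 0.1947.
C_B = 0.1947·C_{A0}·X = 0.1947×2.86×0.561 = 0.312 mol/L.

0.312 mol/L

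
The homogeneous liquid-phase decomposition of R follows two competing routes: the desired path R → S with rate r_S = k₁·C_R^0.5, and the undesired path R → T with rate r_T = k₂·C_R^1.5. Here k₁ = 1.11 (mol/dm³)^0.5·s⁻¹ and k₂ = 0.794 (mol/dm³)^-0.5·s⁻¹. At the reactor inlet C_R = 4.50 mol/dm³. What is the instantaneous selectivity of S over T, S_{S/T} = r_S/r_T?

S_{S/T} = r_S/r_T = (k₁·C_R^0.5)/(k₂·C_R^1.5) = (k₁/k₂)·C_R⁻¹.
= (1.11×4.500^0.5) / (0.794×4.500^1.5) = 2.355/7.579 = 0.311.

0.311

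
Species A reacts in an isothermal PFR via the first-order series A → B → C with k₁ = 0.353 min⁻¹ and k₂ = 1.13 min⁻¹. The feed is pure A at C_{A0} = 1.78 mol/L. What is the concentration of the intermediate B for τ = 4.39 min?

The intermediate concentration in a first-order A→B→C sequence is C_B = k₁C_{A0}(e^(−k₁τ) − e^(−k₂τ))/(k₂−k₁).
e^(−k₁τ) = e^(−0.353×4.39) = e^(−1.550) = 0.2123; e^(−k₂τ) = e^(−4.961) = 0.007008.
C_B = 0.353×1.78/(1.13−0.353) × (0.2123−0.007008) = 0.8087×0.2053 = 0.1660 mol/L.

0.166 mol/L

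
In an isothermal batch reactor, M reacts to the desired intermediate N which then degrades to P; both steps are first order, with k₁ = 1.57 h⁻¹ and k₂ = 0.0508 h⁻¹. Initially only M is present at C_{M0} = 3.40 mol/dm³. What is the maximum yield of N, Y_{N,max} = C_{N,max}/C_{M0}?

0.892

Evaluating C_N at t_opt = ln(k₂/k₁)/(k₂−k₁) gives C_{N,max}/C_{M0} = (k₁/k₂)^[k₂/(k₂−k₁)].
= (1.57/0.0508)^(0.0508/(0.0508−1.57)) = (30.91)^(-0.03344) = 0.8916.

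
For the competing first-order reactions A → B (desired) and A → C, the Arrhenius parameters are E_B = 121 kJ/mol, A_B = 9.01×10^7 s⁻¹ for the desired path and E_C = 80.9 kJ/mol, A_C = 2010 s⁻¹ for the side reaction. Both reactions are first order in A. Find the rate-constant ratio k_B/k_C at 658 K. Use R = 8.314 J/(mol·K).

With equal orders, S_{B/C} = k_B/k_C = (A_B/A_C)·exp[(E_C−E_B)/(RT)].
(E_C−E_B)/(RT) = (80.9−121)×10³/(8.314×658) = -40100/5471 = -7.330.
k_B/k_C = (9.01×10^7/2010)·exp(-7.330) = 44826 × 6.555×10^-4 = 29.4.

29.4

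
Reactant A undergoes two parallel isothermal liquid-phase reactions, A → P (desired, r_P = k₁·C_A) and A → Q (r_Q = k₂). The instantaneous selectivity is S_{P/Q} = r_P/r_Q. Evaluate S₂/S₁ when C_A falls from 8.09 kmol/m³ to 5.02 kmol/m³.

S_{P/Q} = (k₁/k₂)·C_A, so S₂/S₁ = (C_{A,2}/C_{A,1}).
= 5.02/8.09 = 0.621.
Selectivity toward P falls as C_A falls — high-concentration operation is favoured.

0.621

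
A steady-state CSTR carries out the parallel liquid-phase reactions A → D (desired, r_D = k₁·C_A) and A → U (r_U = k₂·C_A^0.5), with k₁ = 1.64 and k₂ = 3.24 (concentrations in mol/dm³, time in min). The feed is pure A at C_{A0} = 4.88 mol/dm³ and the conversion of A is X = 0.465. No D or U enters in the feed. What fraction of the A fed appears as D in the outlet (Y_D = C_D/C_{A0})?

Exit C_A = C_{A0}(1−X) = 4.88×0.535 = 2.611 mol/dm³.
A CSTR operates uniformly at the exit composition, giving r_D = 4.282 and r_U = 5.235 (each k·C_A^n at C_A = 2.611).
Fraction of consumed A going to D: r_D/(r_D+r_U) = 0.4499.
C_D = 0.4499·C_{A0}·X = 0.4499×4.88×0.465 = 1.02 mol/dm³; Y_D = C_D/C_{A0} = 0.209.

0.209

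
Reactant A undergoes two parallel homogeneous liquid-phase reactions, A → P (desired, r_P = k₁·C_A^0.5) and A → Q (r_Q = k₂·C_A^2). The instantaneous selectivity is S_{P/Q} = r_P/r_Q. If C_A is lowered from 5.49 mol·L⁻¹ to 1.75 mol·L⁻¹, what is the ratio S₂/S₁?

S_{P/Q} = (k₁/k₂)·C_A^-1.5, so S₂/S₁ = (C_{A,2}/C_{A,1})^-1.5.
= (1.75/5.49)^(-1.5) = (0.3188)^(-1.5) = 5.56.
Selectivity toward P rises as C_A falls — low-concentration operation is favoured.

5.56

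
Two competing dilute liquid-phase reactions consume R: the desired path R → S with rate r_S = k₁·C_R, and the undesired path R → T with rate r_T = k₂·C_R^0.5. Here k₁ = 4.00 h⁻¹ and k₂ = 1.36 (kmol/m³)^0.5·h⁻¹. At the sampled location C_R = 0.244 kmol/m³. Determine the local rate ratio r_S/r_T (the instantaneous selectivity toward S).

S_{S/T} = r_S/r_T = (k₁·C_R)/(k₂·C_R^0.5) = (k₁/k₂)·C_R^0.5.
= (4.00×0.2440) / (1.36×0.2440^0.5) = 0.9760/0.6718 = 1.45.

1.45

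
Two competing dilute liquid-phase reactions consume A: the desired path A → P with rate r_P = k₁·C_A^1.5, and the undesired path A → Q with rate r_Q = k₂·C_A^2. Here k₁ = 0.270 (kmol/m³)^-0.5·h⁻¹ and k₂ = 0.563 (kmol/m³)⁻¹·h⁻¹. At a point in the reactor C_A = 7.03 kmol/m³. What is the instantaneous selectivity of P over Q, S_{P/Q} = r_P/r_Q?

S_{P/Q} = r_P/r_Q = (k₁·C_A^1.5)/(k₂·C_A^2) = (k₁/k₂)·C_A^-0.5.
= (0.270×7.030^1.5) / (0.563×7.030^2) = 5.033/27.82 = 0.181.

0.181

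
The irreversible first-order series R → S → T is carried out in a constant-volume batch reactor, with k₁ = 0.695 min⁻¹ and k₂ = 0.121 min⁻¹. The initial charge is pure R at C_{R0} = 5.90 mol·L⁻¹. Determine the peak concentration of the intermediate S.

4.08 mol·L⁻¹

Evaluating C_S at t_opt = ln(k₂/k₁)/(k₂−k₁) gives C_{S,max}/C_{R0} = (k₁/k₂)^[k₂/(k₂−k₁)].
= (0.695/0.121)^(0.121/(0.121−0.695)) = (5.744)^(-0.2108) = 0.6918.
C_{S,max} = 0.6918×5.90 = 4.08 mol·L⁻¹.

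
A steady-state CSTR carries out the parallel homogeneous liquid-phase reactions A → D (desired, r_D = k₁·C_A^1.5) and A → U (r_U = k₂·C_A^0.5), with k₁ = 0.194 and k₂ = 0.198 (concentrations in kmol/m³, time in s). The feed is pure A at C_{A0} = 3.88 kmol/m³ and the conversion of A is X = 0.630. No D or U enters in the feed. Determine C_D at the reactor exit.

Exit C_A = C_{A0}(1−X) = 3.88×0.370 = 1.436 kmol/m³.
Rates in a CSTR are evaluated at the outlet concentration: r_D = 0.194×1.436^1.5 = 0.3337, r_U = 0.198×1.436^0.5 = 0.2372.
Fraction of consumed A going to D: r_D/(r_D+r_U) = 0.5845.
C_D = 0.5845·C_{A0}·X = 0.5845×3.88×0.630 = 1.43 kmol/m³.

1.43 kmol/m³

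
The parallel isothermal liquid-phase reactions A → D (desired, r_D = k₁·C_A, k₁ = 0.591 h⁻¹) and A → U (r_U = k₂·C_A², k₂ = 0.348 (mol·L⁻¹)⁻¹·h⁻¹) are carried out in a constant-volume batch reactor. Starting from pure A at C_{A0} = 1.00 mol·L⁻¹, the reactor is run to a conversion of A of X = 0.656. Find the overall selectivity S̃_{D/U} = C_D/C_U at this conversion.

2.59

C_A = C_{A0}(1−X) = 0.3440 mol·L⁻¹.
Along a PFR/batch, dC_D/dC_A = −r_D/(r_D+r_U) = −k₁/(k₁+k₂·C_A).
Integrating from C_{A0} to C_A: C_D = (0.591/0.348)·ln[(0.591+0.348·1.00)/(0.591+0.348·0.344)] = 1.698·ln(0.9390/0.7107) = 0.4731 mol·L⁻¹.
C_U = (C_{A0}−C_A)−C_D = 0.1829 mol·L⁻¹; S̃_{D/U} = 0.4731/0.1829 = 2.59.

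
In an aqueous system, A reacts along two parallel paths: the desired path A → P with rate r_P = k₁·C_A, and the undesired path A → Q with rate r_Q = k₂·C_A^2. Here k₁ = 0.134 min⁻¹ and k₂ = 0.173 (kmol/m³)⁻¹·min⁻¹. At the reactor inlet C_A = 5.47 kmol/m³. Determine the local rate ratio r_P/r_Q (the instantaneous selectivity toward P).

S_{P/Q} = r_P/r_Q = (k₁·C_A)/(k₂·C_A^2) = (k₁/k₂)·C_A⁻¹.
= (0.134×5.470) / (0.173×5.470^2) = 0.7330/5.176 = 0.142.

0.142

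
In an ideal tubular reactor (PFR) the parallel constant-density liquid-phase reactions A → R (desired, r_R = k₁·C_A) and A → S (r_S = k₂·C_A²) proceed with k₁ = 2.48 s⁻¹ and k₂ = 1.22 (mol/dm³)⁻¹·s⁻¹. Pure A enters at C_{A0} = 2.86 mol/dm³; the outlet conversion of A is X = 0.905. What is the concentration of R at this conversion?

1.53 mol/dm³

C_A = C_{A0}(1−X) = 0.2717 mol/dm³.
Along a PFR/batch, dC_R/dC_A = −r_R/(r_R+r_S) = −k₁/(k₁+k₂·C_A).
Integrating from C_{A0} to C_A: C_R = (2.48/1.22)·ln[(2.48+1.22·2.86)/(2.48+1.22·0.272)] = 2.033·ln(5.969/2.811) = 1.530 mol/dm³.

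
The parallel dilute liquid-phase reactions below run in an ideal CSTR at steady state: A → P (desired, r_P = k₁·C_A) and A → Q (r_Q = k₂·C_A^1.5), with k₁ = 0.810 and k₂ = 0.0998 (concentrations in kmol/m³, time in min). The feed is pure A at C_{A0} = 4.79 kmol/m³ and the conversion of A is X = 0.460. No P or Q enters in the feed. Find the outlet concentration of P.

1.84 kmol/m³

Exit C_A = C_{A0}(1−X) = 4.79×0.540 = 2.587 kmol/m³.
In a CSTR the entire volume is at exit conditions, so r_P = 0.810×2.587 = 2.095 and r_Q = 0.0998×2.587^1.5 = 0.4152.
Fraction of consumed A going to P: r_P/(r_P+r_Q) = 0.8346.
C_P = 0.8346·C_{A0}·X = 0.8346×4.79×0.460 = 1.84 kmol/m³.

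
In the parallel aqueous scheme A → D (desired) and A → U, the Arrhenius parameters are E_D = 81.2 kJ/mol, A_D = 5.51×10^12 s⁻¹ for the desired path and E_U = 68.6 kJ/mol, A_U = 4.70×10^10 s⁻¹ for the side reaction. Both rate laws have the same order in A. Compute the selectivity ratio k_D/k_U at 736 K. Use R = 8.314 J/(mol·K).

15.0

Since both paths have the same order in A, the concentration cancels and S_{D/U} = k_D/k_U = (A_D/A_U)·exp[(E_U−E_D)/(RT)].
(E_U−E_D)/(RT) = (68.6−81.2)×10³/(8.314×736) = -12600/6119 = -2.059.
k_D/k_U = (5.51×10^12/4.70×10^10)·exp(-2.059) = 117.2 × 0.1276 = 15.0.
Since E_D > E_U, raising the temperature improves selectivity toward D.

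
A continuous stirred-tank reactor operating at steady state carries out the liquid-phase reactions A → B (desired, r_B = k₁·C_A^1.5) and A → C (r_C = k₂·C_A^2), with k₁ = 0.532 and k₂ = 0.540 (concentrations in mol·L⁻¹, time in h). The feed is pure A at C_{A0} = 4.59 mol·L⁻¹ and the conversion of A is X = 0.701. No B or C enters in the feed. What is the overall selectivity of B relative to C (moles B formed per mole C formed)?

Exit C_A = C_{A0}(1−X) = 4.59×0.299 = 1.372 mol·L⁻¹.
In a CSTR the entire volume is at exit conditions, so r_B = 0.532×1.372^1.5 = 0.8553 and r_C = 0.540×1.372^2 = 1.017.
Overall selectivity = C_B/C_C = r_Bτ/(r_Cτ) = r_B/r_C = 0.841.

0.841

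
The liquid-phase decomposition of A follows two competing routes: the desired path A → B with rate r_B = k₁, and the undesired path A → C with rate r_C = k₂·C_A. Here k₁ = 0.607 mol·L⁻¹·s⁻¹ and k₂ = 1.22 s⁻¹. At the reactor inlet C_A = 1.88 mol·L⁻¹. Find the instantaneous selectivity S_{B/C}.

S_{B/C} = r_B/r_C = (k₁)/(k₂·C_A) = (k₁/k₂)·C_A⁻¹.
= (0.607) / (1.22×1.880) = 0.6070/2.294 = 0.265.

0.265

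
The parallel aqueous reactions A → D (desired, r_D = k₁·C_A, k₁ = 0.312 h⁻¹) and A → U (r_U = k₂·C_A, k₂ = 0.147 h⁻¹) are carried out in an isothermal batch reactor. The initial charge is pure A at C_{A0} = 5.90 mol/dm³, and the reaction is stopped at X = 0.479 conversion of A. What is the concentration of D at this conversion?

C_A = C_{A0}(1−X) = 3.074 mol/dm³.
Both paths are first order in A, so the instantaneous fraction to D is constant: dC_D/d(−C_A) = k₁/(k₁+k₂) = 0.6797.
C_D = 0.6797·(C_{A0}−C_A) = 0.6797×2.826 = 1.92 mol/dm³.

1.92 mol/dm³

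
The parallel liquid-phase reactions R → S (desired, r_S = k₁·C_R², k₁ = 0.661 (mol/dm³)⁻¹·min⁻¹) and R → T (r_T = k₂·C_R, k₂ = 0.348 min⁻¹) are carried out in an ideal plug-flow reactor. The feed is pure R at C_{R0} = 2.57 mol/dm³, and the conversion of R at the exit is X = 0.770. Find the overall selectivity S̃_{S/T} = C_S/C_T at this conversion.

C_R = C_{R0}(1−X) = 0.5911 mol/dm³.
Along a PFR/batch, dC_T/dC_R = −r_T/(r_S+r_T) = −k₂/(k₂+k₁·C_R).
Integrating from C_{R0} to C_R: C_T = (0.348/0.661)·ln[(0.348+0.661·2.57)/(0.348+0.661·0.591)] = 0.5265·ln(2.047/0.7387) = 0.5365 mol/dm³.
Then C_S = (C_{R0}−C_R) − C_T = 1.979 − 0.5365 = 1.442 mol/dm³.
S̃_{S/T} = C_S/C_T = 1.442/0.5365 = 2.69.

2.69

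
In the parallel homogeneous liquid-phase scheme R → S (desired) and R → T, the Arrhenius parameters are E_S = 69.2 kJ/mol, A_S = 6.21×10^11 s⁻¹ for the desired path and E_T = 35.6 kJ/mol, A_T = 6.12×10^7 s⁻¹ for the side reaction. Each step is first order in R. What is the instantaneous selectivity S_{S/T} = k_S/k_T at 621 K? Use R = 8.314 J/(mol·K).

15.1

Since both paths have the same order in R, the concentration cancels and S_{S/T} = k_S/k_T = (A_S/A_T)·exp[(E_T−E_S)/(RT)].
(E_T−E_S)/(RT) = (35.6−69.2)×10³/(8.314×621) = -33600/5163 = -6.508.
k_S/k_T = (6.21×10^11/6.12×10^7)·exp(-6.508) = 10147 × 0.001492 = 15.1.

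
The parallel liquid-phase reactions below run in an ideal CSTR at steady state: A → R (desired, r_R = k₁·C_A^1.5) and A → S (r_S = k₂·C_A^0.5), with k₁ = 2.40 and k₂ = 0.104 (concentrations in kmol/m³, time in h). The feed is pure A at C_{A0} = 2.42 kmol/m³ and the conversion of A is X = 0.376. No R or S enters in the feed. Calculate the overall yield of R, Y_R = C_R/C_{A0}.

0.366

Exit C_A = C_{A0}(1−X) = 2.42×0.624 = 1.510 kmol/m³.
Rates in a CSTR are evaluated at the outlet concentration: r_R = 2.40×1.510^1.5 = 4.454, r_S = 0.104×1.510^0.5 = 0.1278.
Fraction of consumed A going to R: r_R/(r_R+r_S) = 0.9721.
C_R = 0.9721·C_{A0}·X = 0.9721×2.42×0.376 = 0.885 kmol/m³; Y_R = C_R/C_{A0} = 0.366.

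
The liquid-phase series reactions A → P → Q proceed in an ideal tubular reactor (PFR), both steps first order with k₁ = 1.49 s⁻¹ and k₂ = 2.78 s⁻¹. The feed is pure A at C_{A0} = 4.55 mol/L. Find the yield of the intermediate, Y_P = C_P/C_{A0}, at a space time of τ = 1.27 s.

0.140

Solving the coupled first-order balances gives C_P(τ) = [k₁/(k₂−k₁)]·C_{A0}·(e^(−k₁τ) − e^(−k₂τ)).
e^(−k₁τ) = e^(−1.49×1.27) = e^(−1.892) = 0.1507; e^(−k₂τ) = e^(−3.531) = 0.02929.
C_P = 1.49×4.55/(2.78−1.49) × (0.1507−0.02929) = 5.255×0.1214 = 0.6382 mol/L.
Y_P = C_P/C_{A0} = 0.6382/4.55 = 0.140.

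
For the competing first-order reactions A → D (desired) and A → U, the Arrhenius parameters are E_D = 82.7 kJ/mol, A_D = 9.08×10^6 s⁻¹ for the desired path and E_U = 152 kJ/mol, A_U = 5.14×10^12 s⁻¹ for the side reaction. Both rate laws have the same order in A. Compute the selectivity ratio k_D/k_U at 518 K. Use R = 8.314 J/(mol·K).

17.2

With equal orders, S_{D/U} = k_D/k_U = (A_D/A_U)·exp[(E_U−E_D)/(RT)].
(E_U−E_D)/(RT) = (152−82.7)×10³/(8.314×518) = 69300/4307 = 16.09.
k_D/k_U = (9.08×10^6/5.14×10^12)·exp(16.09) = 1.767×10^-6 × 9.736×10^6 = 17.2.
Since E_D < E_U, lowering the temperature improves selectivity toward D.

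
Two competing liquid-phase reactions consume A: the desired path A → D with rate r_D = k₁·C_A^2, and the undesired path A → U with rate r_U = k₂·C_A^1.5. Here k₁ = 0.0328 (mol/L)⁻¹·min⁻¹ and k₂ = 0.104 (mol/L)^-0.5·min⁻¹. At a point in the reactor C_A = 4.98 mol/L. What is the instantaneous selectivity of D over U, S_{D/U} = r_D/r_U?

0.704

S_{D/U} = r_D/r_U = (k₁·C_A^2)/(k₂·C_A^1.5) = (k₁/k₂)·C_A^0.5.
= (0.0328×4.980^2) / (0.104×4.980^1.5) = 0.8135/1.156 = 0.704.
Since the desired path is higher order in A, keeping C_A high (PFR or concentrated feed) favours D.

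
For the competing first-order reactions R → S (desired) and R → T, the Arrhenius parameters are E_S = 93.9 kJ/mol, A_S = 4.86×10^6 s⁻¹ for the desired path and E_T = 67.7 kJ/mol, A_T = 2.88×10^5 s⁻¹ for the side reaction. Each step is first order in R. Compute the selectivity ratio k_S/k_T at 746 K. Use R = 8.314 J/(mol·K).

k_S/k_T = (A_S/A_T)·exp[−(E_S−E_T)/(RT)] = (A_S/A_T)·exp[(E_T−E_S)/(RT)].
(E_T−E_S)/(RT) = (67.7−93.9)×10³/(8.314×746) = -26200/6202 = -4.224.
k_S/k_T = (4.86×10^6/2.88×10^5)·exp(-4.224) = 16.88 × 0.01464 = 0.247.
Since E_S > E_T, raising the temperature improves selectivity toward S.

0.247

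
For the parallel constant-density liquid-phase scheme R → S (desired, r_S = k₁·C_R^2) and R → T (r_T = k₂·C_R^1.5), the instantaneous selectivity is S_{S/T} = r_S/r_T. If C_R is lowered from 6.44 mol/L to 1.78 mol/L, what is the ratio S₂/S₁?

0.526

S_{S/T} = (k₁/k₂)·C_R^0.5, so S₂/S₁ = (C_{R,2}/C_{R,1})^0.5.
= (1.78/6.44)^0.5 = (0.2764)^0.5 = 0.526.
Selectivity toward S falls as C_R falls — high-concentration operation is favoured.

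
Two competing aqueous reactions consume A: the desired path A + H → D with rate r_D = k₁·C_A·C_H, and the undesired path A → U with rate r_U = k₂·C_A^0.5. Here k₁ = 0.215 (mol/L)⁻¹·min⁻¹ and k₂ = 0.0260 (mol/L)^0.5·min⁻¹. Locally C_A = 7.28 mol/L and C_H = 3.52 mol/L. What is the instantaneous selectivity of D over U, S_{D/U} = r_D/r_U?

78.5

S_{D/U} = r_D/r_U = (k₁·C_A·C_H)/(k₂·C_A^0.5) = (k₁/k₂)·C_A^0.5·C_H.
= (0.215×7.280×3.520) / (0.0260×7.280^0.5) = 5.510/0.07015 = 78.5.
Since the desired path is higher order in A, keeping C_A high (PFR or concentrated feed) favours D.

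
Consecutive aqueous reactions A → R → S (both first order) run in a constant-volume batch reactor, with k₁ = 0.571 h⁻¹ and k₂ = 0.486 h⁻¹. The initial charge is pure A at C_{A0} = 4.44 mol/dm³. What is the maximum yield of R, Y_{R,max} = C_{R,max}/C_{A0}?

At the optimum, C_{R,max}/C_{A0} = (k₁/k₂)^[k₂/(k₂−k₁)].
= (0.571/0.486)^(0.486/(0.486−0.571)) = (1.175)^(-5.718) = 0.3979.

0.398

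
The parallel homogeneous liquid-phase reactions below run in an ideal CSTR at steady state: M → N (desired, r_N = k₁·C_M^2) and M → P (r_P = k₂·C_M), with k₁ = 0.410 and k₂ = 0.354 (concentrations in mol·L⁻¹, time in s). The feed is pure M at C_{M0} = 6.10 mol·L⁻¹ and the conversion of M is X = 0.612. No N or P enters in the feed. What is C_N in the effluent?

Exit C_M = C_{M0}(1−X) = 6.10×0.388 = 2.367 mol·L⁻¹.
A CSTR operates uniformly at the exit composition, giving r_N = 2.297 and r_P = 0.8378 (each k·C_M^n at C_M = 2.367).
Fraction of consumed M going to N: r_N/(r_N+r_P) = 0.7327.
C_N = 0.7327·C_{M0}·X = 0.7327×6.10×0.612 = 2.74 mol·L⁻¹.

2.74 mol·L⁻¹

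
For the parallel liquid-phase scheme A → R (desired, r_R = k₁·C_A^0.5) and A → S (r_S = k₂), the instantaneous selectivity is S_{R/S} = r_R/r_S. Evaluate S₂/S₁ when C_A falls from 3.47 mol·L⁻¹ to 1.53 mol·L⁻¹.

0.664

S_{R/S} = (k₁/k₂)·C_A^0.5, so S₂/S₁ = (C_{A,2}/C_{A,1})^0.5.
= (1.53/3.47)^0.5 = (0.4409)^0.5 = 0.664.
Selectivity toward R falls as C_A falls — high-concentration operation is favoured.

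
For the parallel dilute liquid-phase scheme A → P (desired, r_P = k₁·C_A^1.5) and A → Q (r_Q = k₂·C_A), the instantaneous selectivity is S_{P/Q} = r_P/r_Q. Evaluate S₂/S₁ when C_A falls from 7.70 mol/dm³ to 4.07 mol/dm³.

S_{P/Q} = (k₁/k₂)·C_A^0.5, so S₂/S₁ = (C_{A,2}/C_{A,1})^0.5.
= (4.07/7.70)^0.5 = (0.5286)^0.5 = 0.727.

0.727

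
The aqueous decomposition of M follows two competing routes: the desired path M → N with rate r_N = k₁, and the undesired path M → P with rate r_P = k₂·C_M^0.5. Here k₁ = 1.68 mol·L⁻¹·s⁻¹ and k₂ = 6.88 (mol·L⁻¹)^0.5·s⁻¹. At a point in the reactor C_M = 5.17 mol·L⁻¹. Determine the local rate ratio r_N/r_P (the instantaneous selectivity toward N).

0.107

S_{N/P} = r_N/r_P = (k₁)/(k₂·C_M^0.5) = (k₁/k₂)·C_M^-0.5.
= (1.68) / (6.88×5.170^0.5) = 1.680/15.64 = 0.107.
The undesired path is higher order in M, so low C_M (CSTR or dilute feed) favours N.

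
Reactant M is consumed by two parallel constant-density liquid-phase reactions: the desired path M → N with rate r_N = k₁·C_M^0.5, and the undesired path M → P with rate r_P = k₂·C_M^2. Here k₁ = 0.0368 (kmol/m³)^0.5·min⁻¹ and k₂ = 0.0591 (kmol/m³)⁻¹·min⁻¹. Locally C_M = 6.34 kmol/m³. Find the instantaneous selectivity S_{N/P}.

0.0390

S_{N/P} = r_N/r_P = (k₁·C_M^0.5)/(k₂·C_M^2) = (k₁/k₂)·C_M^-1.5.
= (0.0368×6.340^0.5) / (0.0591×6.340^2) = 0.09266/2.376 = 0.0390.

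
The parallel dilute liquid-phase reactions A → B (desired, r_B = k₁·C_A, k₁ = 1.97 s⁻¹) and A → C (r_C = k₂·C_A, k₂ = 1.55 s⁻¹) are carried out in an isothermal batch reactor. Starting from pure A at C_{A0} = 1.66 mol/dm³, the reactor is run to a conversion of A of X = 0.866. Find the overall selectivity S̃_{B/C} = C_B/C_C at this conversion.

C_A = C_{A0}(1−X) = 0.2224 mol/dm³.
Both paths are first order in A, so the instantaneous fraction to B is constant: dC_B/d(−C_A) = k₁/(k₁+k₂) = 0.5597.
C_B = 0.5597·(C_{A0}−C_A) = 0.5597×1.438 = 0.805 mol/dm³.
C_C = (C_{A0}−C_A)−C_B = 0.6330 mol/dm³; S̃_{B/C} = 0.8045/0.6330 = 1.27.

1.27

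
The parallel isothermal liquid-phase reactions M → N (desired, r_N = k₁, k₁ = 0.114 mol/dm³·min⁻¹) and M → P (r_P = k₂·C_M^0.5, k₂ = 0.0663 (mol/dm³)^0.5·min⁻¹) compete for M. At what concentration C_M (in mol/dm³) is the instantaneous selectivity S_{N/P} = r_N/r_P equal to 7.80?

S_{N/P} = (k₁/k₂)·C_M^-0.5 ⇒ C_M = (S·k₂/k₁)^(-2).
= (7.80×0.0663/0.114)^(-2) = (4.536)^(-2) = 0.0486 mol/dm³.

0.0486 mol/dm³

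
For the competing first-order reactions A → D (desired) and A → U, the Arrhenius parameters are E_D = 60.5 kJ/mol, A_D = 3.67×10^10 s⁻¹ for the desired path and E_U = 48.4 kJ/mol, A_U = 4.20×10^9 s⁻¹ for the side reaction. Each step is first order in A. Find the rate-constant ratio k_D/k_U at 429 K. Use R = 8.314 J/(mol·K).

With equal orders, S_{D/U} = k_D/k_U = (A_D/A_U)·exp[(E_U−E_D)/(RT)].
(E_U−E_D)/(RT) = (48.4−60.5)×10³/(8.314×429) = -12100/3567 = -3.392.
k_D/k_U = (3.67×10^10/4.20×10^9)·exp(-3.392) = 8.738 × 0.03362 = 0.294.

0.294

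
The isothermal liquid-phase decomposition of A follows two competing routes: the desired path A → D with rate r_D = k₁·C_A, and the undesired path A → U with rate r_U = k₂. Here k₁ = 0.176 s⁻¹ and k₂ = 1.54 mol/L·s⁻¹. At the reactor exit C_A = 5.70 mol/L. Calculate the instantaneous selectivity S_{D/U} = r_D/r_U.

0.651

S_{D/U} = r_D/r_U = (k₁·C_A)/(k₂) = (k₁/k₂)·C_A.
= (0.176×5.700) / (1.54) = 1.003/1.540 = 0.651.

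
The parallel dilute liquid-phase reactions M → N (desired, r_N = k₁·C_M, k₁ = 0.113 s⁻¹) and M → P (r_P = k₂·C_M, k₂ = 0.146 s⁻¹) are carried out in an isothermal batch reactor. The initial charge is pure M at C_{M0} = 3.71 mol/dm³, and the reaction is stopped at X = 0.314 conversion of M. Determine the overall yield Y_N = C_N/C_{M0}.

C_M = C_{M0}(1−X) = 2.545 mol/dm³.
Both paths are first order in M, so the instantaneous fraction to N is constant: dC_N/d(−C_M) = k₁/(k₁+k₂) = 0.4363.
C_N = 0.4363·(C_{M0}−C_M) = 0.4363×1.165 = 0.508 mol/dm³.
Y_N = C_N/C_{M0} = 0.5083/3.71 = 0.137.

0.137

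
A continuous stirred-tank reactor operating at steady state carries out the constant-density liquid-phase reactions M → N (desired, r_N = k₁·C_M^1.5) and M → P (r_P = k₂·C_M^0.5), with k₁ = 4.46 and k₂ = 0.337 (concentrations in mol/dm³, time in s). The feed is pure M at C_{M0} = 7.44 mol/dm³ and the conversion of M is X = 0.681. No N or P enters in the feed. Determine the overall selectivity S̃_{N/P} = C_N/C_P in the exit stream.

Exit C_M = C_{M0}(1−X) = 7.44×0.319 = 2.373 mol/dm³.
A CSTR operates uniformly at the exit composition, giving r_N = 16.31 and r_P = 0.5192 (each k·C_M^n at C_M = 2.373).
Overall selectivity = C_N/C_P = r_Nτ/(r_Pτ) = r_N/r_P = 31.4.

31.4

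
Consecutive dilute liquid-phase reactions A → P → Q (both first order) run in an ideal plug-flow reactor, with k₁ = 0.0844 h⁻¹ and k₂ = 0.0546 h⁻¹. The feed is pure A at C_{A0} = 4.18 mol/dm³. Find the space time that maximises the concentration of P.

14.6 h

The intermediate peaks when r₁ = r₂, i.e. k₁e^(−k₁τ) = k₂e^(−k₂τ), giving τ_opt = ln(k₂/k₁)/(k₂−k₁).
= ln(0.0546/0.0844)/(0.0546−0.0844) = ln(0.6469)/-0.02980 = -0.4355/-0.02980 = 14.6 h.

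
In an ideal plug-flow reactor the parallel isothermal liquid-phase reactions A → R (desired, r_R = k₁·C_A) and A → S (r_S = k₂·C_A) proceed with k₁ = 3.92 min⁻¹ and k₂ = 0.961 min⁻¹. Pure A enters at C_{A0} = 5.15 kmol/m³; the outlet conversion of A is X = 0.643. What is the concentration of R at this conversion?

2.66 kmol/m³

C_A = C_{A0}(1−X) = 1.839 kmol/m³.
Both paths are first order in A, so the instantaneous fraction to R is constant: dC_R/d(−C_A) = k₁/(k₁+k₂) = 0.8031.
C_R = 0.8031·(C_{A0}−C_A) = 0.8031×3.311 = 2.66 kmol/m³.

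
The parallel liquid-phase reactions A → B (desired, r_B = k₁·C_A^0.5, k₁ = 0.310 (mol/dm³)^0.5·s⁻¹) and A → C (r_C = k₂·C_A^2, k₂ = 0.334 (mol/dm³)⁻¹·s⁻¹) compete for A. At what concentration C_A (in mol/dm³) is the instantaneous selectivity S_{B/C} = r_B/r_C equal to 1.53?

S_{B/C} = (k₁/k₂)·C_A^-1.5 ⇒ C_A = (S·k₂/k₁)^(1/(-1.5)).
= (1.53×0.334/0.310)^(-0.6667) = (1.648)^(-0.6667) = 0.717 mol/dm³.

0.717 mol/dm³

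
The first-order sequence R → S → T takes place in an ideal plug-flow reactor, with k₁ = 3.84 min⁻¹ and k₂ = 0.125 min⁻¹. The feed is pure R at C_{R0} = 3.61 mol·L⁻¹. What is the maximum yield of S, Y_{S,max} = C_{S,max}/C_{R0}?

For a first-order series the maximum intermediate yield is C_{S,max}/C_{R0} = (k₁/k₂)^[k₂/(k₂−k₁)].
= (3.84/0.125)^(0.125/(0.125−3.84)) = (30.72)^(-0.03365) = 0.8912.

0.891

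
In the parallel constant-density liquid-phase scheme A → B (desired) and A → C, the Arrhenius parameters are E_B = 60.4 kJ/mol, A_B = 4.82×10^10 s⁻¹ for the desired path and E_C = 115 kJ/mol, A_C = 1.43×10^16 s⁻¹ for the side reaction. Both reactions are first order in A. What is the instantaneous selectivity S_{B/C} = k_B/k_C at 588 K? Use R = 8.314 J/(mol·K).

With equal orders, S_{B/C} = k_B/k_C = (A_B/A_C)·exp[(E_C−E_B)/(RT)].
(E_C−E_B)/(RT) = (115−60.4)×10³/(8.314×588) = 54600/4889 = 11.17.
k_B/k_C = (4.82×10^10/1.43×10^16)·exp(11.17) = 3.371×10^-6 × 70882 = 0.239.

0.239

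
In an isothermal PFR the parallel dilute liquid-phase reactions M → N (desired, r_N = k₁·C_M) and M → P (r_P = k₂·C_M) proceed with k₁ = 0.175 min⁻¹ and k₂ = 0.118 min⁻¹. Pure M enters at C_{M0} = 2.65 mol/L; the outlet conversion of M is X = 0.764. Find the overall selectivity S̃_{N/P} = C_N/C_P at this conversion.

1.48

C_M = C_{M0}(1−X) = 0.6254 mol/L.
Both paths are first order in M, so the instantaneous fraction to N is constant: dC_N/d(−C_M) = k₁/(k₁+k₂) = 0.5973.
C_N = 0.5973·(C_{M0}−C_M) = 0.5973×2.025 = 1.21 mol/L.
C_P = (C_{M0}−C_M)−C_N = 0.8154 mol/L; S̃_{N/P} = 1.209/0.8154 = 1.48.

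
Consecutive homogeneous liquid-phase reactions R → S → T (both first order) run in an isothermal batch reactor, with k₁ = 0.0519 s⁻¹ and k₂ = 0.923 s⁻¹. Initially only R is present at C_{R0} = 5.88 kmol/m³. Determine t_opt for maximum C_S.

3.30 s

The intermediate peaks when r₁ = r₂, i.e. k₁e^(−k₁t) = k₂e^(−k₂t), giving t_opt = ln(k₂/k₁)/(k₂−k₁).
= ln(0.923/0.0519)/(0.923−0.0519) = ln(17.78)/0.8711 = 2.878/0.8711 = 3.30 s.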